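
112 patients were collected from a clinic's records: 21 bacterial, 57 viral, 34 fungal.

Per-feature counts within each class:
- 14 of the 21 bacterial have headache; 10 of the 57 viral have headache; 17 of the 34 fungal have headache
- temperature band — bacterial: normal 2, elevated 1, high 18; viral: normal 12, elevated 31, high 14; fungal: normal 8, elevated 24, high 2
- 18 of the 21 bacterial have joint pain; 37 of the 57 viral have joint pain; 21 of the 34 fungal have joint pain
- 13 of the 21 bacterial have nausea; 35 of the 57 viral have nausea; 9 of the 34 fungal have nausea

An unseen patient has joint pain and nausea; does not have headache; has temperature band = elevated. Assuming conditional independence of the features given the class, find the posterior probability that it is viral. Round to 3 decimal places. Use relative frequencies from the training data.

0.826

bacterial: (21/112) × (7/21) × (1/21) × (18/21) × (13/21) ≈ 0.0015792
viral: (57/112) × (47/57) × (31/57) × (37/57) × (35/57) ≈ 0.0909676
fungal: (34/112) × (17/34) × (24/34) × (21/34) × (9/34) ≈ 0.0175173
P(viral | x) = 0.0909676 / 0.1100641 ≈ 0.826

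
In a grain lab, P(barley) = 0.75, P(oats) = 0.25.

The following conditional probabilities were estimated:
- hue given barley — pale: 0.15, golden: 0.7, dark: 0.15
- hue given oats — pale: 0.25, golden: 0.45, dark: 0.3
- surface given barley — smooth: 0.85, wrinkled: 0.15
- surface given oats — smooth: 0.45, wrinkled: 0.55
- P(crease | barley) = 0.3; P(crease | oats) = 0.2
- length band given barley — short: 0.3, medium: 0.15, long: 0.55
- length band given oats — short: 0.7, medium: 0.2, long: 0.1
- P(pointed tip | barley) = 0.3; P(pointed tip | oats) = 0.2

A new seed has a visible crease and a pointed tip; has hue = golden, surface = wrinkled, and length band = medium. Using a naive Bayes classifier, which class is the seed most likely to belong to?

barley

barley: 0.75 × 0.7 × 0.15 × 0.3 × 0.15 × 0.3 = 0.001063125
oats: 0.25 × 0.45 × 0.55 × 0.2 × 0.2 × 0.2 = 0.000495
Highest score → barley.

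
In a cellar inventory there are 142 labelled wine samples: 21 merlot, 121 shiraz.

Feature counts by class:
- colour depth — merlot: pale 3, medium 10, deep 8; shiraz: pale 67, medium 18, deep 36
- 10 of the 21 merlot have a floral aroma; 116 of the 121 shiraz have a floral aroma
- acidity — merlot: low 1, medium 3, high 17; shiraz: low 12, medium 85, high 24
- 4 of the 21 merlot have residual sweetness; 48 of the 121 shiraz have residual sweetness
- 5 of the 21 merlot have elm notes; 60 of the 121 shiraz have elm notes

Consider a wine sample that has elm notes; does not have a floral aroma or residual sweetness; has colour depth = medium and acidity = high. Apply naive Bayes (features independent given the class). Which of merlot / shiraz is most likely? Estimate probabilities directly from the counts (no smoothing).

merlot

merlot: (21/142) × (10/21) × (11/21) × (17/21) × (17/21) × (5/21) ≈ 0.00575566
shiraz: (121/142) × (18/121) × (5/121) × (24/121) × (73/121) × (60/121) ≈ 0.000310812
Highest score → merlot.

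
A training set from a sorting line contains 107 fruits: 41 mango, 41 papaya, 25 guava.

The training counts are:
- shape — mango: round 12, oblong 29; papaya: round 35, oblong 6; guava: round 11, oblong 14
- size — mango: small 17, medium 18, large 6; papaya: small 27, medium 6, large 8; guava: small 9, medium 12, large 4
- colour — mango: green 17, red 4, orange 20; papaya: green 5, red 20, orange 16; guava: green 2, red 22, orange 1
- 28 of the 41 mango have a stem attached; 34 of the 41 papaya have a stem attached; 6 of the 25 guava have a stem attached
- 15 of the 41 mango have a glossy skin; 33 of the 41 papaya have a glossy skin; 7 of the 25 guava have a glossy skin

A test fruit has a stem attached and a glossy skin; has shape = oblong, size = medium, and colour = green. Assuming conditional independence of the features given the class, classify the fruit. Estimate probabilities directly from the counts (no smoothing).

mango: (41/107) × (29/41) × (18/41) × (17/41) × (28/41) × (15/41) ≈ 0.0123268
papaya: (41/107) × (6/41) × (6/41) × (5/41) × (34/41) × (33/41) ≈ 0.000667953
guava: (25/107) × (14/25) × (12/25) × (2/25) × (6/25) × (7/25) ≈ 0.000337633
Highest score → mango.

mango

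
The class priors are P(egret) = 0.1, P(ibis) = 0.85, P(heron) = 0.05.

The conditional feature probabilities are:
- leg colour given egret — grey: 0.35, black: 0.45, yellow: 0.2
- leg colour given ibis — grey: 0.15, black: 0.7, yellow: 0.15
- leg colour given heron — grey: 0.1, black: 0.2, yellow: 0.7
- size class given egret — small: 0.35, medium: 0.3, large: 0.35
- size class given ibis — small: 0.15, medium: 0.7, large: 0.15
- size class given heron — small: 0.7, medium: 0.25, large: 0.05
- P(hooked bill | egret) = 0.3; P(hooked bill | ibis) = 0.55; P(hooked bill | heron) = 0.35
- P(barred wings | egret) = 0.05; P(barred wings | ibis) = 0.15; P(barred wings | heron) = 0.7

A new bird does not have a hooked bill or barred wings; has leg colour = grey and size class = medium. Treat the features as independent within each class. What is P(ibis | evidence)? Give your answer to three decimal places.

0.825

egret: 0.1 × 0.35 × 0.3 × (1−0.3) × (1−0.05) = 0.0069825
ibis: 0.85 × 0.15 × 0.7 × (1−0.55) × (1−0.15) = 0.034138125
heron: 0.05 × 0.1 × 0.25 × (1−0.35) × (1−0.7) = 0.00024375
P(ibis | x) = 0.034138125 / 0.041364375 ≈ 0.825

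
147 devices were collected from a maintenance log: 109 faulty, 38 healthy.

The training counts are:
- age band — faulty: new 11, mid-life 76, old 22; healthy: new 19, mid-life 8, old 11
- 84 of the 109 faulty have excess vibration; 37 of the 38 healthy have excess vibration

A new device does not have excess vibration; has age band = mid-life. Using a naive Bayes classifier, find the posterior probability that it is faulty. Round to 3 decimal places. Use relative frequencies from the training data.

0.988

faulty: (109/147) × (76/109) × (25/109) ≈ 0.11858
healthy: (38/147) × (8/38) × (1/38) ≈ 0.00143215
P(faulty | x) = 0.11858 / 0.12001215 ≈ 0.988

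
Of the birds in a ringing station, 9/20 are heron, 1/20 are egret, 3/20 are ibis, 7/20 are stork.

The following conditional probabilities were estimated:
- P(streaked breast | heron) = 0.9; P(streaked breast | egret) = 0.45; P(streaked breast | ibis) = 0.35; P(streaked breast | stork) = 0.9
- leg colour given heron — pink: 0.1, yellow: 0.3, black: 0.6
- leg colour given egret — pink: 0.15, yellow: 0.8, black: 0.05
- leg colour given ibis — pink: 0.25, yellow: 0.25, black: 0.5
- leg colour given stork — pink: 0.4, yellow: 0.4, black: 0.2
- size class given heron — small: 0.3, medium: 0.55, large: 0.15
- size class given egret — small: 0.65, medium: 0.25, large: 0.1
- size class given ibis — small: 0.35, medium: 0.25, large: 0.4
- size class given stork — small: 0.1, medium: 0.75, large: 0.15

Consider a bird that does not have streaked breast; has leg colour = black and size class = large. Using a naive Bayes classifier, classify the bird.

heron: 0.45 × (1−0.9) × 0.6 × 0.15 = 0.00405
egret: 0.05 × (1−0.45) × 0.05 × 0.1 = 0.0001375
ibis: 0.15 × (1−0.35) × 0.5 × 0.4 = 0.0195
stork: 0.35 × (1−0.9) × 0.2 × 0.15 = 0.00105
Highest score → ibis.

ibis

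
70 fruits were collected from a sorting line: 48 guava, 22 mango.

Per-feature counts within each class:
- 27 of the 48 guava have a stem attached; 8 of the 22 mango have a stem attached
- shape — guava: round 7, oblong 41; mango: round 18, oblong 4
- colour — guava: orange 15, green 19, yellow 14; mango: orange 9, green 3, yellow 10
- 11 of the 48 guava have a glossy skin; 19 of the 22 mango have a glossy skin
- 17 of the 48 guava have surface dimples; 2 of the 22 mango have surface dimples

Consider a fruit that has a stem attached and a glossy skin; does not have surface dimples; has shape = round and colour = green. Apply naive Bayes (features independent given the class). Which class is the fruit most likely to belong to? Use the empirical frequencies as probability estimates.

guava: (48/70) × (27/48) × (7/48) × (19/48) × (11/48) × (31/48) ≈ 0.00329539
mango: (22/70) × (8/22) × (18/22) × (3/22) × (19/22) × (20/22) ≈ 0.010011
Highest score → mango.

mango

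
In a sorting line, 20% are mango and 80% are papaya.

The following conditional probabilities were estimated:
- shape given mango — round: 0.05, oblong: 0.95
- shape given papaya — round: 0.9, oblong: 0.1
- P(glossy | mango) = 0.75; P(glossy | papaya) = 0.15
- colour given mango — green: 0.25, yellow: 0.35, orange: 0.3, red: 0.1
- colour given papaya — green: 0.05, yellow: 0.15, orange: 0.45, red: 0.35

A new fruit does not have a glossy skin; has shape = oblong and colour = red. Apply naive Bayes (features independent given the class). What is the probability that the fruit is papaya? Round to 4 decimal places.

mango: 0.2 × 0.95 × (1−0.75) × 0.1 = 0.00475
papaya: 0.8 × 0.1 × (1−0.15) × 0.35 = 0.0238
P(papaya | x) = 0.0238 / 0.02855 ≈ 0.8336

0.8336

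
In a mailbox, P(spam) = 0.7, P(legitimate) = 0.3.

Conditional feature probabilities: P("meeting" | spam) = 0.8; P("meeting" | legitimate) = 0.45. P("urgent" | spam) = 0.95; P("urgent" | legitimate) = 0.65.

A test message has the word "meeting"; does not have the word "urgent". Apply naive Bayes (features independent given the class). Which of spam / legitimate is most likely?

spam: 0.7 × 0.8 × (1−0.95) = 0.028
legitimate: 0.3 × 0.45 × (1−0.65) = 0.04725
Highest score → legitimate.

legitimate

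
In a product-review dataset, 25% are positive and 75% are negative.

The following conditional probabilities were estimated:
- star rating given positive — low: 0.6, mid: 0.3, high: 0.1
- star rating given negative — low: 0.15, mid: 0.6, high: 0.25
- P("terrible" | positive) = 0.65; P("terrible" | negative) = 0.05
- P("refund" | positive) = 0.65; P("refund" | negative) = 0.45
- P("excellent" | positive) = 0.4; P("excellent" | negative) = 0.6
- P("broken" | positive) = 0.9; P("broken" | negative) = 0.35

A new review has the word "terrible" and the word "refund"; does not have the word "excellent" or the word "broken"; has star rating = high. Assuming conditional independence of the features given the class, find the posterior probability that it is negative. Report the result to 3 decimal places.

positive: 0.25 × 0.1 × 0.65 × 0.65 × (1−0.4) × (1−0.9) = 0.00063375
negative: 0.75 × 0.25 × 0.05 × 0.45 × (1−0.6) × (1−0.35) = 0.001096875
P(negative | x) = 0.001096875 / 0.001730625 ≈ 0.634

0.634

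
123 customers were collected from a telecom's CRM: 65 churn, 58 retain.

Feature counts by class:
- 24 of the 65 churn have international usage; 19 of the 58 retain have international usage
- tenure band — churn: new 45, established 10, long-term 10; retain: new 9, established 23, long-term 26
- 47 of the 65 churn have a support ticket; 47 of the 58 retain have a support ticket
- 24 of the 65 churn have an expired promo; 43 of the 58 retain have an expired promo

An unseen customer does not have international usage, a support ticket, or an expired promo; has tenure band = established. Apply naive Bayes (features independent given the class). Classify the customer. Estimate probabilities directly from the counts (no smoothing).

churn: (65/123) × (41/65) × (10/65) × (18/65) × (41/65) ≈ 0.00895767
retain: (58/123) × (39/58) × (23/58) × (11/58) × (15/58) ≈ 0.00616719
Highest score → churn.

churn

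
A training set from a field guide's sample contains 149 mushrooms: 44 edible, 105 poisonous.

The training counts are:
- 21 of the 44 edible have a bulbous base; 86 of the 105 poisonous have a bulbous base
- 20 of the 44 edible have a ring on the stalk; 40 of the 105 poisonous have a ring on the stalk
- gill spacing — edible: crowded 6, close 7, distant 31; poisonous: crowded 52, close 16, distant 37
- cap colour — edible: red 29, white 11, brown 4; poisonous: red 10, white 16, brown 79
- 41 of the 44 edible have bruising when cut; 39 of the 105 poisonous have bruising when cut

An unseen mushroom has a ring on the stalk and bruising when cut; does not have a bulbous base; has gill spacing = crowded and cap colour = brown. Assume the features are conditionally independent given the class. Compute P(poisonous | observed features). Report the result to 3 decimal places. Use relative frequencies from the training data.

edible: (44/149) × (23/44) × (20/44) × (6/44) × (4/44) × (41/44) ≈ 0.000810505
poisonous: (105/149) × (19/105) × (40/105) × (52/105) × (79/105) × (39/105) ≈ 0.00672303
P(poisonous | x) = 0.00672303 / 0.007533535 ≈ 0.892

0.892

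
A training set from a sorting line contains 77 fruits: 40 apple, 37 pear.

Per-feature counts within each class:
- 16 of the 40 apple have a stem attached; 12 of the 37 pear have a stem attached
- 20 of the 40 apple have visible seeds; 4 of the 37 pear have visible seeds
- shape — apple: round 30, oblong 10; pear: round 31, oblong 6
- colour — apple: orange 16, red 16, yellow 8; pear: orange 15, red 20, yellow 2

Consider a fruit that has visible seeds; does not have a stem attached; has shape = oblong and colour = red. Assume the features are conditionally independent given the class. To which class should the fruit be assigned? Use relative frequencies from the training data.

apple: (40/77) × (24/40) × (20/40) × (10/40) × (16/40) ≈ 0.0155844
pear: (37/77) × (25/37) × (4/37) × (6/37) × (20/37) ≈ 0.0030767
Highest score → apple.

apple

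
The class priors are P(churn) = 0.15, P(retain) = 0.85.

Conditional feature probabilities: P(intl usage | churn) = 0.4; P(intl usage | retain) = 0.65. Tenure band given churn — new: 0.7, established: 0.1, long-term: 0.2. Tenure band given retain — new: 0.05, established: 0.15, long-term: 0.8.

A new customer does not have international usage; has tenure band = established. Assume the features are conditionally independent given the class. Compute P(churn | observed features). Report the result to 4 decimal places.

0.1678

churn: 0.15 × (1−0.4) × 0.1 = 0.009
retain: 0.85 × (1−0.65) × 0.15 = 0.044625
P(churn | x) = 0.009 / 0.053625 ≈ 0.1678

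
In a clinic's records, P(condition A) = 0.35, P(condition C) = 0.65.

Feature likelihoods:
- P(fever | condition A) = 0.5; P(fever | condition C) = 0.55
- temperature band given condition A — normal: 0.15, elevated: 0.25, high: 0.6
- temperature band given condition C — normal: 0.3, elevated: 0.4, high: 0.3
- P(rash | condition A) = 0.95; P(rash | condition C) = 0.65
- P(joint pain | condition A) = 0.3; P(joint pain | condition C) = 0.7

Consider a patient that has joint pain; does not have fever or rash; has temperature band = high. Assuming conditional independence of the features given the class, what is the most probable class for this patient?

condition C

condition A: 0.35 × (1−0.5) × 0.6 × (1−0.95) × 0.3 = 0.001575
condition C: 0.65 × (1−0.55) × 0.3 × (1−0.65) × 0.7 = 0.02149875
Highest score → condition C.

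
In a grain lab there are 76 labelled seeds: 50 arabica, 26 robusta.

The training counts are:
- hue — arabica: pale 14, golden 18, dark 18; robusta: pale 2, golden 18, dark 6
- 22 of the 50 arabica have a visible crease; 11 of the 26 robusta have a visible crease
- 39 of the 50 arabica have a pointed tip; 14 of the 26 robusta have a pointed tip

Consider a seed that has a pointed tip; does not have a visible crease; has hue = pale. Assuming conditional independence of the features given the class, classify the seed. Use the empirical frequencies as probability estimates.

arabica: (50/76) × (14/50) × (28/50) × (39/50) ≈ 0.0804632
robusta: (26/76) × (2/26) × (15/26) × (14/26) ≈ 0.00817502
Highest score → arabica.

arabica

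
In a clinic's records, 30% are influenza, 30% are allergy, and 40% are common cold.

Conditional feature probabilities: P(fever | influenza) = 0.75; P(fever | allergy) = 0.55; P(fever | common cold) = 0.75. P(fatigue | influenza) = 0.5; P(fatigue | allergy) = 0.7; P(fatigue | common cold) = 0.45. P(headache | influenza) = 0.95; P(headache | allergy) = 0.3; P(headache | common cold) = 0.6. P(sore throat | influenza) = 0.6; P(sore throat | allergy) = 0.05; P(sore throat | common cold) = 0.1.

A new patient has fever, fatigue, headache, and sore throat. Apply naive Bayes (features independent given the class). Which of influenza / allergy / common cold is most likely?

influenza

influenza: 0.3 × 0.75 × 0.5 × 0.95 × 0.6 = 0.064125
allergy: 0.3 × 0.55 × 0.7 × 0.3 × 0.05 = 0.0017325
common cold: 0.4 × 0.75 × 0.45 × 0.6 × 0.1 = 0.0081
Highest score → influenza.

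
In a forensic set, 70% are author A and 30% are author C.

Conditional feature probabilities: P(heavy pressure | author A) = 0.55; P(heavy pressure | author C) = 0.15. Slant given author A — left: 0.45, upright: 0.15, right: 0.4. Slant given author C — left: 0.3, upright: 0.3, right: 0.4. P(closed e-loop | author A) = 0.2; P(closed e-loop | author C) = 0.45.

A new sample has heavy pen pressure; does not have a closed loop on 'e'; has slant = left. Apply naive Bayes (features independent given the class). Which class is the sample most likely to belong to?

author A

author A: 0.7 × 0.55 × 0.45 × (1−0.2) = 0.1386
author C: 0.3 × 0.15 × 0.3 × (1−0.45) = 0.007425
Highest score → author A.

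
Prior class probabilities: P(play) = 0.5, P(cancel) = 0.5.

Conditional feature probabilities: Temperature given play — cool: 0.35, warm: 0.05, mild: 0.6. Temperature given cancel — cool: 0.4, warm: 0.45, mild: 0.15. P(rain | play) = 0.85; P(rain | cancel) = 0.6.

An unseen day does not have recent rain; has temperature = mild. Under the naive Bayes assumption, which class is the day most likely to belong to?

play

play: 0.5 × 0.6 × (1−0.85) = 0.045
cancel: 0.5 × 0.15 × (1−0.6) = 0.03
Highest score → play.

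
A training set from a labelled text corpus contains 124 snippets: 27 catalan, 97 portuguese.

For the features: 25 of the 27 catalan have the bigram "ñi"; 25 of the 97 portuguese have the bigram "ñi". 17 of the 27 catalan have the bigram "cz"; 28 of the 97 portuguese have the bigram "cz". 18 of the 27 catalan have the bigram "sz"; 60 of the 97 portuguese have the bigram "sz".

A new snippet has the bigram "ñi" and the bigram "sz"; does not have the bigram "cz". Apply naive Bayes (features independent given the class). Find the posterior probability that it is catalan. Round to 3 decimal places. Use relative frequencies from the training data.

catalan: (27/124) × (25/27) × (10/27) × (18/27) ≈ 0.049781
portuguese: (97/124) × (25/97) × (69/97) × (60/97) ≈ 0.0887105
P(catalan | x) = 0.049781 / 0.1384915 ≈ 0.359

0.359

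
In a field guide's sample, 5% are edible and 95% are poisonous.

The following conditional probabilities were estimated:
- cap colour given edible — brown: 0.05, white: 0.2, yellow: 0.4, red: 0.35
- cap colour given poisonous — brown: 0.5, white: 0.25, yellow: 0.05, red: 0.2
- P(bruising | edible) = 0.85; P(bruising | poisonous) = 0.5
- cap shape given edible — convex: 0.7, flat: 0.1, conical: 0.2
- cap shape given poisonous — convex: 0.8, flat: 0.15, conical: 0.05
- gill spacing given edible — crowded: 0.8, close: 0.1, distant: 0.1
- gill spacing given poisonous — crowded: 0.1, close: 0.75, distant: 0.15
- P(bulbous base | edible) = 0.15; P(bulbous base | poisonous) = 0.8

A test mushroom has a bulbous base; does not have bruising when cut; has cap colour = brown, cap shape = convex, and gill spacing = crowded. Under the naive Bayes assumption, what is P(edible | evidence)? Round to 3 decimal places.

edible: 0.05 × 0.05 × (1−0.85) × 0.7 × 0.8 × 0.15 = 0.0000315
poisonous: 0.95 × 0.5 × (1−0.5) × 0.8 × 0.1 × 0.8 = 0.0152
P(edible | x) = 0.0000315 / 0.0152315 ≈ 0.002

0.002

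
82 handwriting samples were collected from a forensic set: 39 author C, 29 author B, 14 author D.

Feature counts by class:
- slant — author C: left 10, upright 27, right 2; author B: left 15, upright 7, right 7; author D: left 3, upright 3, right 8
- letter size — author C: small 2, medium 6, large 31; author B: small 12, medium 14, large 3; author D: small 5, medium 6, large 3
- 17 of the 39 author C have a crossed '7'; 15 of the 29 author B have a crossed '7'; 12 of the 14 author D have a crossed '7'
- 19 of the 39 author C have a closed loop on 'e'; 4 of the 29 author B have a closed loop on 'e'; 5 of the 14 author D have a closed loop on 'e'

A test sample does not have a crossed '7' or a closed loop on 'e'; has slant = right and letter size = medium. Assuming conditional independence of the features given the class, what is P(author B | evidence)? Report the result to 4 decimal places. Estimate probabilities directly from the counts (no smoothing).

0.7769

author C: (39/82) × (2/39) × (6/39) × (22/39) × (20/39) ≈ 0.00108549
author B: (29/82) × (7/29) × (14/29) × (14/29) × (25/29) ≈ 0.0171509
author D: (14/82) × (8/14) × (6/14) × (2/14) × (9/14) ≈ 0.00383986
P(author B | x) = 0.0171509 / 0.02207625 ≈ 0.7769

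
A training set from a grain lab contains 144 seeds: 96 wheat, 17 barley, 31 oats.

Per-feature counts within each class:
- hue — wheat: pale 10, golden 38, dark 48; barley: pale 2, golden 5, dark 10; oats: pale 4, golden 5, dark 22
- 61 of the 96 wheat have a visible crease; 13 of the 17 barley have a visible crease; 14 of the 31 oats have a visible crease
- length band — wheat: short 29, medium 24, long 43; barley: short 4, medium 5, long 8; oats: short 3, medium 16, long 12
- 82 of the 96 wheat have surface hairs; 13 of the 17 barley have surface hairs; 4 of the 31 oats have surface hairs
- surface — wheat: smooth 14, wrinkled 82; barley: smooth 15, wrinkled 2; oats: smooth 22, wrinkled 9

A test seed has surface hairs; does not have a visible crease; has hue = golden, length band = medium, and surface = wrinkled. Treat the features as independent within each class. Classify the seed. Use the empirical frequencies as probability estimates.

wheat: (96/144) × (38/96) × (35/96) × (24/96) × (82/96) × (82/96) ≈ 0.0175486
barley: (17/144) × (5/17) × (4/17) × (5/17) × (13/17) × (2/17) ≈ 0.00021618
oats: (31/144) × (5/31) × (17/31) × (16/31) × (4/31) × (9/31) ≈ 0.000368156
Highest score → wheat.

wheat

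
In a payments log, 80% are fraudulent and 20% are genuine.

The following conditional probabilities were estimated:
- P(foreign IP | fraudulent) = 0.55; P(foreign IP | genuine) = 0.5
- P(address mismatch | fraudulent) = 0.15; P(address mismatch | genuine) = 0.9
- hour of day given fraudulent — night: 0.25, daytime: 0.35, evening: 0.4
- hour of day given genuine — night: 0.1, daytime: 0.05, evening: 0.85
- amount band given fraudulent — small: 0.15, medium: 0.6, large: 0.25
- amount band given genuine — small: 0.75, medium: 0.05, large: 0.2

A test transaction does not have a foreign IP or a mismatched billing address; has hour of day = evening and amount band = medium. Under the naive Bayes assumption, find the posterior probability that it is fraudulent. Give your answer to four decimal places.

fraudulent: 0.8 × (1−0.55) × (1−0.15) × 0.4 × 0.6 = 0.07344
genuine: 0.2 × (1−0.5) × (1−0.9) × 0.85 × 0.05 = 0.000425
P(fraudulent | x) = 0.07344 / 0.073865 ≈ 0.9942

0.9942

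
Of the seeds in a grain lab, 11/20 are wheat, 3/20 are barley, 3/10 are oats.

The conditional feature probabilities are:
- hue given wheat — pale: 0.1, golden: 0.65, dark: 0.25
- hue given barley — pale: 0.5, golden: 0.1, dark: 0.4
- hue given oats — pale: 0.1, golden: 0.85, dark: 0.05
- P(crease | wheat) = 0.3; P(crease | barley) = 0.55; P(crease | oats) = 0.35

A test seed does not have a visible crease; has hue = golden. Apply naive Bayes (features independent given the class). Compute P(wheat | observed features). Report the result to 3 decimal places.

0.592

wheat: 0.55 × 0.65 × (1−0.3) = 0.25025
barley: 0.15 × 0.1 × (1−0.55) = 0.00675
oats: 0.3 × 0.85 × (1−0.35) = 0.16575
P(wheat | x) = 0.25025 / 0.42275 ≈ 0.592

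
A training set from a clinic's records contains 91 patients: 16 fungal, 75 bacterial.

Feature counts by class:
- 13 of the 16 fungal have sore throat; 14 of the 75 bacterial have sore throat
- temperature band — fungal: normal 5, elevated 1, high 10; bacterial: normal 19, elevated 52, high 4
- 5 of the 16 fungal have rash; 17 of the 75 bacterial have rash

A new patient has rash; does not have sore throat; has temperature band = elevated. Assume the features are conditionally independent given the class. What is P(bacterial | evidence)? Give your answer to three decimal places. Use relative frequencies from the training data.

fungal: (16/91) × (3/16) × (1/16) × (5/16) ≈ 0.000643887
bacterial: (75/91) × (61/75) × (52/75) × (17/75) ≈ 0.105346
P(bacterial | x) = 0.105346 / 0.105989887 ≈ 0.994

0.994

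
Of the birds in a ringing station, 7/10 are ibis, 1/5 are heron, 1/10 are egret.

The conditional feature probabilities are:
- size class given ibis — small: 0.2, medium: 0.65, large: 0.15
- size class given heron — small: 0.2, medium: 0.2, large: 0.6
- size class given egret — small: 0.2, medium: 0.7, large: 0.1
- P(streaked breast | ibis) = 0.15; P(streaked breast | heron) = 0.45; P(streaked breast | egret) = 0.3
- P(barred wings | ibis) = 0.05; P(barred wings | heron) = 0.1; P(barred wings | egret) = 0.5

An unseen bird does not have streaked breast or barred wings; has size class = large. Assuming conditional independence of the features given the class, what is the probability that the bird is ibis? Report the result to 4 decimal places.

0.5741

ibis: 0.7 × 0.15 × (1−0.15) × (1−0.05) = 0.0847875
heron: 0.2 × 0.6 × (1−0.45) × (1−0.1) = 0.0594
egret: 0.1 × 0.1 × (1−0.3) × (1−0.5) = 0.0035
P(ibis | x) = 0.0847875 / 0.1476875 ≈ 0.5741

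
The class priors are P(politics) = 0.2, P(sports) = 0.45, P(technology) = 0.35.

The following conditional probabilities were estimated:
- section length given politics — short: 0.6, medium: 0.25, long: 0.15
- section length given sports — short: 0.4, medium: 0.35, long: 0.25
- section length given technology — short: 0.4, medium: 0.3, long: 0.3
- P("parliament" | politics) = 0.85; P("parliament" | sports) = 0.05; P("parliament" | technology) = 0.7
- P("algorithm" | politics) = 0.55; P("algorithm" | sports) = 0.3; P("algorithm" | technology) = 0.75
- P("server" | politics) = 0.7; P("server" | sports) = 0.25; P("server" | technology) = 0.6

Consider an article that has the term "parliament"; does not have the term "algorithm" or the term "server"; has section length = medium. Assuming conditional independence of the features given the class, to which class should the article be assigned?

technology

politics: 0.2 × 0.25 × 0.85 × (1−0.55) × (1−0.7) = 0.0057375
sports: 0.45 × 0.35 × 0.05 × (1−0.3) × (1−0.25) = 0.004134375
technology: 0.35 × 0.3 × 0.7 × (1−0.75) × (1−0.6) = 0.00735
Highest score → technology.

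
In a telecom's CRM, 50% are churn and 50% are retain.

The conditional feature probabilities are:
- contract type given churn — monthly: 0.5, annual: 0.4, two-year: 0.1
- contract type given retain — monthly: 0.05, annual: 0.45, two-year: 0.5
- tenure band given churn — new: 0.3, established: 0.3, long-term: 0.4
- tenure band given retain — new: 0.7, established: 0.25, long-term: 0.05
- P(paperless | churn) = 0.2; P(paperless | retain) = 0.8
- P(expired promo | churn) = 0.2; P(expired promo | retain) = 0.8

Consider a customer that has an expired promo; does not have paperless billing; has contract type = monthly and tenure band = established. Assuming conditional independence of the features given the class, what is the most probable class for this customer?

churn

churn: 0.5 × 0.5 × 0.3 × (1−0.2) × 0.2 = 0.012
retain: 0.5 × 0.05 × 0.25 × (1−0.8) × 0.8 = 0.001
Highest score → churn.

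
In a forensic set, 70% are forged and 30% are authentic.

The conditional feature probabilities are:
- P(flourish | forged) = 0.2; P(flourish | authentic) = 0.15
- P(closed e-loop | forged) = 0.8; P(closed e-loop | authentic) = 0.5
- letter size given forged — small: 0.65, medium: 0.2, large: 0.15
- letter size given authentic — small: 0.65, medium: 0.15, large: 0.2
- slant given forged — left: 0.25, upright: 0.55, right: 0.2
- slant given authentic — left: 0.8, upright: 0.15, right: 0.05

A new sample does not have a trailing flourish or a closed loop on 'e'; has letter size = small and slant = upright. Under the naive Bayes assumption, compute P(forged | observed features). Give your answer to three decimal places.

0.763

forged: 0.7 × (1−0.2) × (1−0.8) × 0.65 × 0.55 = 0.04004
authentic: 0.3 × (1−0.15) × (1−0.5) × 0.65 × 0.15 = 0.01243125
P(forged | x) = 0.04004 / 0.05247125 ≈ 0.763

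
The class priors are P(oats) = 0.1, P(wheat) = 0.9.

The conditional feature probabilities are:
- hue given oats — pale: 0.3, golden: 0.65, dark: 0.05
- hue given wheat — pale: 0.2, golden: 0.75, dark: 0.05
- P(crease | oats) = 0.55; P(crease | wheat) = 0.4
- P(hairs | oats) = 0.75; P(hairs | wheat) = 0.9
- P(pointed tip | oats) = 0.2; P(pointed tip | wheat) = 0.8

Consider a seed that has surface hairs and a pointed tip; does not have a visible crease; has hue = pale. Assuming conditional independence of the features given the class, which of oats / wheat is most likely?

oats: 0.1 × 0.3 × (1−0.55) × 0.75 × 0.2 = 0.002025
wheat: 0.9 × 0.2 × (1−0.4) × 0.9 × 0.8 = 0.07776
Highest score → wheat.

wheat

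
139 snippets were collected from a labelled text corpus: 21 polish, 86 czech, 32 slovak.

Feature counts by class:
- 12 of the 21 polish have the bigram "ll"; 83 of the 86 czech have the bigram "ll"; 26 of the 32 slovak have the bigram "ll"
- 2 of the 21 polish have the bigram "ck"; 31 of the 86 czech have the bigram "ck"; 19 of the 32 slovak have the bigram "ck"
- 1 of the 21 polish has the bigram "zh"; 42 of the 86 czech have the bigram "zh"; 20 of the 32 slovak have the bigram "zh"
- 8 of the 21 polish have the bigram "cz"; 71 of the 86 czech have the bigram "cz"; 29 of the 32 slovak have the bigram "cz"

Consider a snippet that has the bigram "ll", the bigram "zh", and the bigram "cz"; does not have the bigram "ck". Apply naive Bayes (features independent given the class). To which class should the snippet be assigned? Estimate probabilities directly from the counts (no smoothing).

polish: (21/139) × (12/21) × (19/21) × (1/21) × (8/21) ≈ 0.00141694
czech: (86/139) × (83/86) × (55/86) × (42/86) × (71/86) ≈ 0.153971
slovak: (32/139) × (26/32) × (13/32) × (20/32) × (29/32) ≈ 0.0430408
Highest score → czech.

czech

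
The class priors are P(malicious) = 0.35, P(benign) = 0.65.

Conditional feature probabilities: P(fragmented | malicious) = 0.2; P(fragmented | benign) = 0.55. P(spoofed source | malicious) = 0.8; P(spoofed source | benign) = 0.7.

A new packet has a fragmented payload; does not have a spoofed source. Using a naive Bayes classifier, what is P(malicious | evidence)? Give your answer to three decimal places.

0.115

malicious: 0.35 × 0.2 × (1−0.8) = 0.014
benign: 0.65 × 0.55 × (1−0.7) = 0.10725
P(malicious | x) = 0.014 / 0.12125 ≈ 0.115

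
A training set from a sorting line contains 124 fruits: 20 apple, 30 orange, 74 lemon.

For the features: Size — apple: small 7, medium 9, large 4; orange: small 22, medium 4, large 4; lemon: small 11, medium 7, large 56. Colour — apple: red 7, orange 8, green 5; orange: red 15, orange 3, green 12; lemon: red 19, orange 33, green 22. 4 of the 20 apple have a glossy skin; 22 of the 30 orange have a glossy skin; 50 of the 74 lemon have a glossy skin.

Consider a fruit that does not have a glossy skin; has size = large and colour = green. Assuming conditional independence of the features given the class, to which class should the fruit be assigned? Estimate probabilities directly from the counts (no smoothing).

lemon

apple: (20/124) × (4/20) × (5/20) × (16/20) ≈ 0.00645161
orange: (30/124) × (4/30) × (12/30) × (8/30) ≈ 0.00344086
lemon: (74/124) × (56/74) × (22/74) × (24/74) ≈ 0.0435449
Highest score → lemon.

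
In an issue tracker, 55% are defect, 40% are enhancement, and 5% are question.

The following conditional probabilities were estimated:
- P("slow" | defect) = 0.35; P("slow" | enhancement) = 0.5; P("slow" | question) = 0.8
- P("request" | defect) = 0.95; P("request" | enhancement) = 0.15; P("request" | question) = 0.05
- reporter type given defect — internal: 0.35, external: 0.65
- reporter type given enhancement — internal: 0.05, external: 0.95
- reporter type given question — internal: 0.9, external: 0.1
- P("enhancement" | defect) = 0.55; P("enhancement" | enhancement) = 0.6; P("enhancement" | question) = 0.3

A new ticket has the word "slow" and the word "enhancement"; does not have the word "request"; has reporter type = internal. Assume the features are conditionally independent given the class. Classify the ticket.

question

defect: 0.55 × 0.35 × (1−0.95) × 0.35 × 0.55 = 0.0018528125
enhancement: 0.4 × 0.5 × (1−0.15) × 0.05 × 0.6 = 0.0051
question: 0.05 × 0.8 × (1−0.05) × 0.9 × 0.3 = 0.01026
Highest score → question.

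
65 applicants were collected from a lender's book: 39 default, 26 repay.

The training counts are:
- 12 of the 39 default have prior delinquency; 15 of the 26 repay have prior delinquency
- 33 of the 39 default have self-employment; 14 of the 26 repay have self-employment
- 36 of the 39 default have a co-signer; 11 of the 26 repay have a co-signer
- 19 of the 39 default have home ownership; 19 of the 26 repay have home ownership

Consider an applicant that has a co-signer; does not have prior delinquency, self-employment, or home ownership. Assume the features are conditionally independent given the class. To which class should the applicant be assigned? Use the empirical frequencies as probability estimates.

default

default: (39/65) × (27/39) × (6/39) × (36/39) × (20/39) ≈ 0.030251
repay: (26/65) × (11/26) × (12/26) × (11/26) × (7/26) ≈ 0.00889675
Highest score → default.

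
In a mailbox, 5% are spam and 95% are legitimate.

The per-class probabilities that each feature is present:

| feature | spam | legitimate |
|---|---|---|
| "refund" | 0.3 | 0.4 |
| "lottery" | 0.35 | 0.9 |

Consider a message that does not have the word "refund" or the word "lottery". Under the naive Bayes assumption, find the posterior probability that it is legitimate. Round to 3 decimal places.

spam: 0.05 × (1−0.3) × (1−0.35) = 0.02275
legitimate: 0.95 × (1−0.4) × (1−0.9) = 0.057
P(legitimate | x) = 0.057 / 0.07975 ≈ 0.715

0.715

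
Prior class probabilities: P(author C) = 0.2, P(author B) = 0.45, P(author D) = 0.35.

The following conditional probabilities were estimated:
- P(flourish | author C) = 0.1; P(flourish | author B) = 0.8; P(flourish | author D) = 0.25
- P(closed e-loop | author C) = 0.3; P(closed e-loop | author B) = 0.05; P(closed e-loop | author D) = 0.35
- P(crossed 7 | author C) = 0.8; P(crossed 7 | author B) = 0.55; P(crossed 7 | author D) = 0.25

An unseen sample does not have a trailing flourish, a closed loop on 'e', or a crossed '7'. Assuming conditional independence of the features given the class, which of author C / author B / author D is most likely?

author C: 0.2 × (1−0.1) × (1−0.3) × (1−0.8) = 0.0252
author B: 0.45 × (1−0.8) × (1−0.05) × (1−0.55) = 0.038475
author D: 0.35 × (1−0.25) × (1−0.35) × (1−0.25) = 0.12796875
Highest score → author D.

author D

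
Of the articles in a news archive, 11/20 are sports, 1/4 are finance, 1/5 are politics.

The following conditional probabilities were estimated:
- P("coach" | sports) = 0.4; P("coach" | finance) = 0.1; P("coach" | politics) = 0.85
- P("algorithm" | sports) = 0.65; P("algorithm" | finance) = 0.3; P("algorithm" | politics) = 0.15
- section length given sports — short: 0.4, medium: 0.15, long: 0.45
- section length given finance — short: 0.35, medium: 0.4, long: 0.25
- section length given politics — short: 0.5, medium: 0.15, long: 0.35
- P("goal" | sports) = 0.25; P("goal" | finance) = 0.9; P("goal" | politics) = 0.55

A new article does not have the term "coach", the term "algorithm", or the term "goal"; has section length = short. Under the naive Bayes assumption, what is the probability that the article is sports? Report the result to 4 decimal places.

0.7549

sports: 0.55 × (1−0.4) × (1−0.65) × 0.4 × (1−0.25) = 0.03465
finance: 0.25 × (1−0.1) × (1−0.3) × 0.35 × (1−0.9) = 0.0055125
politics: 0.2 × (1−0.85) × (1−0.15) × 0.5 × (1−0.55) = 0.0057375
P(sports | x) = 0.03465 / 0.0459 ≈ 0.7549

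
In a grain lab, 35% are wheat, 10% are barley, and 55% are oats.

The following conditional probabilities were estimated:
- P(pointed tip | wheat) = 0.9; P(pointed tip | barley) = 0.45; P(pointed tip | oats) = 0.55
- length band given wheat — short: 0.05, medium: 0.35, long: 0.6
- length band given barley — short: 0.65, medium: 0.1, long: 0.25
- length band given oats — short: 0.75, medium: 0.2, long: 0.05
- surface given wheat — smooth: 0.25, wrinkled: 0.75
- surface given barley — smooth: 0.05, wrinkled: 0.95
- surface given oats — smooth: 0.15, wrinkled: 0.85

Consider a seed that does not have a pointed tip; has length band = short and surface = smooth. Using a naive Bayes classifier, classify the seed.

wheat: 0.35 × (1−0.9) × 0.05 × 0.25 = 0.0004375
barley: 0.1 × (1−0.45) × 0.65 × 0.05 = 0.0017875
oats: 0.55 × (1−0.55) × 0.75 × 0.15 = 0.02784375
Highest score → oats.

oats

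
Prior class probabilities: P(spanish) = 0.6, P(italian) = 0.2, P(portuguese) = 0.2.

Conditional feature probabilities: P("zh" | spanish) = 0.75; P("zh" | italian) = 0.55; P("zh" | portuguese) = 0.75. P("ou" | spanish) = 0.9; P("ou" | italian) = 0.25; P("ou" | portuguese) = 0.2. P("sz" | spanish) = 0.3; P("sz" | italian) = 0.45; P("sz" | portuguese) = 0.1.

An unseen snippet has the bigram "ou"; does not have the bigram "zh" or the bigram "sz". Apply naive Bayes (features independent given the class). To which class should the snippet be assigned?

spanish

spanish: 0.6 × (1−0.75) × 0.9 × (1−0.3) = 0.0945
italian: 0.2 × (1−0.55) × 0.25 × (1−0.45) = 0.012375
portuguese: 0.2 × (1−0.75) × 0.2 × (1−0.1) = 0.009
Highest score → spanish.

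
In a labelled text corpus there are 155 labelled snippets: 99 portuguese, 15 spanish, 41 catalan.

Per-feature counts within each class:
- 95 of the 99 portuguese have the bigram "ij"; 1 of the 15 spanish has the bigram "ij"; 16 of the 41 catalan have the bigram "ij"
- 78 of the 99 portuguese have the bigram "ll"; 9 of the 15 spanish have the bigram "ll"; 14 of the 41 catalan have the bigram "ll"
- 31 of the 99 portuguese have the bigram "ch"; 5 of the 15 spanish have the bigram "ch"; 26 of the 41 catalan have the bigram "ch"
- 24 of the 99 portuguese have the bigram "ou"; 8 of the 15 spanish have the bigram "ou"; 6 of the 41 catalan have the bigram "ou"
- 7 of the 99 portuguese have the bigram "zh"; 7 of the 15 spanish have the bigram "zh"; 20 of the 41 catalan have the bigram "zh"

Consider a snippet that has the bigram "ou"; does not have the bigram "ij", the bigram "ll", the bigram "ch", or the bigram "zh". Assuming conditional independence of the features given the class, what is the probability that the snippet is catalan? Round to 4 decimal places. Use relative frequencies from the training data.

portuguese: (99/155) × (4/99) × (21/99) × (68/99) × (24/99) × (92/99) ≈ 0.000847061
spanish: (15/155) × (14/15) × (6/15) × (10/15) × (8/15) × (8/15) ≈ 0.00685114
catalan: (41/155) × (25/41) × (27/41) × (15/41) × (6/41) × (21/41) ≈ 0.00291272
P(catalan | x) = 0.00291272 / 0.010610921 ≈ 0.2745

0.2745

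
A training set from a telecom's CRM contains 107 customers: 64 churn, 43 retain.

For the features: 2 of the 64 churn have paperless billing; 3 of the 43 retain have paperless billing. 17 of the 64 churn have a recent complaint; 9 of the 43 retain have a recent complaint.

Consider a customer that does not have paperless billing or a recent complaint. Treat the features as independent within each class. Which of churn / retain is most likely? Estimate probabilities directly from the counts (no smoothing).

churn: (64/107) × (62/64) × (47/64) ≈ 0.425526
retain: (43/107) × (40/43) × (34/43) ≈ 0.295588
Highest score → churn.

churn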